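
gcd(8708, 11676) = 28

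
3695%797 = 507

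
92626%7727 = 7629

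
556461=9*61829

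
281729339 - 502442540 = -220713201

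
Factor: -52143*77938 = -1*2^1*3^1*7^2*13^1*19^1*191^1*293^1 = -4063921134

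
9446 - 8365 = 1081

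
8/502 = 4/251 ≈ 0.0159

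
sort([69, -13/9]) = [-13/9, 69]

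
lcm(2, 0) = 0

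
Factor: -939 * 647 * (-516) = 2^2 * 3^2 * 43^1 * 313^1 * 647^1 = 313487028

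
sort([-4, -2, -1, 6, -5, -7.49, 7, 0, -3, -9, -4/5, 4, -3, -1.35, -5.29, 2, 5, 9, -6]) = [-9, -7.49, -6, -5.29, -5, -4, -3, -3, -2, -1.35, -1, -4/5, 0, 2, 4, 5, 6, 7, 9]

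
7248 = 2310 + 4938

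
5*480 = 2400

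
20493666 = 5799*3534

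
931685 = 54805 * 17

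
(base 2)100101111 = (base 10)303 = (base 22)dh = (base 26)bh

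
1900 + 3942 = 5842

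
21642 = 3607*6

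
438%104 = 22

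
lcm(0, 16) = 0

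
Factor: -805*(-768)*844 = 2^10*3^1*5^1*7^1*23^1*211^1 = 521794560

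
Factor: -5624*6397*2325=-1*2^3*3^1*5^2*19^1*31^1*37^1*6397^1=-83645892600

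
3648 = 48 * 76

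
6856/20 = 342 + 4/5 = 342.80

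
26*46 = 1196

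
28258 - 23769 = 4489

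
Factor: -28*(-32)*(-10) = -1*2^8*5^1*7^1 = -8960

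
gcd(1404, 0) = 1404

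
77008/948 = 19252/237 ≈ 81.23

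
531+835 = 1366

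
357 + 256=613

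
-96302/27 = -3566 - 20/27 ≈ -3566.74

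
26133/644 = 40 + 373/644 ≈ 40.58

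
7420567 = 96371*77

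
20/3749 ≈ 0.00533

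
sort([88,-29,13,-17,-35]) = [-35,-29,-17,13,88]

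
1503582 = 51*29482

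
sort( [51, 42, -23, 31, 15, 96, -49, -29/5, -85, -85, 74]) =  [-85, -85, -49, -23, -29/5, 15, 31, 42, 51, 74, 96]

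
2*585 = 1170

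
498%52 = 30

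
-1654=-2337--683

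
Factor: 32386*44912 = 2^5*7^1*401^1*16193^1 = 1454520032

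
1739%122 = 31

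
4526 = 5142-616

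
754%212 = 118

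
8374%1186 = 72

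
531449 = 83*6403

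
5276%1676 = 248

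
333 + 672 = 1005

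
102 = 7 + 95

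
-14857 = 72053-86910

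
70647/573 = 23549/191 ≈ 123.29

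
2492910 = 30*83097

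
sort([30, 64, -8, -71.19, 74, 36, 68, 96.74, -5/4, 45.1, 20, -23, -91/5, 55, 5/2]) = [-71.19, -23, -91/5, -8, -5/4, 5/2, 20, 30, 36, 45.1, 55, 64, 68, 74, 96.74]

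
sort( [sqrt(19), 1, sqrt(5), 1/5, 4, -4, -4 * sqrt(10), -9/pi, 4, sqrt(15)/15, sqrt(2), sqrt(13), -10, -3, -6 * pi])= [-6 * pi, -4 * sqrt(10), -10, -4, -3, -9/pi, 1/5, sqrt(15)/15, 1, sqrt(2), sqrt(5), sqrt(13), 4, 4, sqrt(19)]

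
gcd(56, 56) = 56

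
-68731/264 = -260 - 91/264 ≈ -260.34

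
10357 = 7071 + 3286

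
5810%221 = 64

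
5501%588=209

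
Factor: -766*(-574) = 2^2*7^1*41^1*383^1 = 439684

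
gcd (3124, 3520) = 44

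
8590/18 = 4295/9 ≈ 477.22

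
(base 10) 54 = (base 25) 24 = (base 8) 66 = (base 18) 30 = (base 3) 2000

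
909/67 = 13 + 38/67 ≈ 13.57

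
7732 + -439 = 7293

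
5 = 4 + 1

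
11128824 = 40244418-29115594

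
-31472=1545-33017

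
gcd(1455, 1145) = 5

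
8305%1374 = 61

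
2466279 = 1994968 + 471311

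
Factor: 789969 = 3^1 * 263323^1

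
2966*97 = 287702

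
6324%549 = 285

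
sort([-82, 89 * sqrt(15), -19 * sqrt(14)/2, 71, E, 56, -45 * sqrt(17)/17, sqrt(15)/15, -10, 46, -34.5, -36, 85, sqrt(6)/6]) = [-82, -36, -19 * sqrt(14)/2, -34.5, -45 * sqrt(17)/17, -10, sqrt(15)/15, sqrt(6)/6, E, 46, 56, 71, 85, 89 * sqrt(15)]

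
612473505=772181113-159707608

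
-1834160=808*(-2270)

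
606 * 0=0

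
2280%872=536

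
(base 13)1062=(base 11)1790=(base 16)8e5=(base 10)2277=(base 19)65g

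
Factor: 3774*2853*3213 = 2^1*3^6*7^1*17^2*37^1*317^1 = 34595084286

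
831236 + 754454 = 1585690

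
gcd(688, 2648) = 8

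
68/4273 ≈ 0.0159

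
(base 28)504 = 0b111101010100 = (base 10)3924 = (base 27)5a9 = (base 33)3ju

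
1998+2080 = 4078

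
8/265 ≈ 0.0302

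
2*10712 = 21424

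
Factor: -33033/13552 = -1*2^(-4)*3^1*13^1 = -39/16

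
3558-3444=114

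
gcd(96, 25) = 1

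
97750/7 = 13964+2/7 ≈ 13964.29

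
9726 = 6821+2905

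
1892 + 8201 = 10093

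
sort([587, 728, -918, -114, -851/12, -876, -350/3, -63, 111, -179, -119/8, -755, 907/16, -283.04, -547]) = [-918, -876, -755, -547, -283.04, -179, -350/3, -114, -851/12, -63, -119/8, 907/16, 111, 587, 728]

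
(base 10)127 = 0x7f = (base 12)a7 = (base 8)177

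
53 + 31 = 84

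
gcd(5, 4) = 1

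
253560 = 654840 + -401280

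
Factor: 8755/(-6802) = -1*2^(-1)*5^1*17^1*19^(-1)*103^1*179^(-1)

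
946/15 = 63+1/15 ≈ 63.07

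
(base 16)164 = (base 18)11e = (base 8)544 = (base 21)gk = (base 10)356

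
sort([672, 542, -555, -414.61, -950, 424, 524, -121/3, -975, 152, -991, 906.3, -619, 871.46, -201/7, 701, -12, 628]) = [-991, -975, -950, -619, -555, -414.61, -121/3, -201/7, -12, 152, 424, 524, 542, 628, 672, 701, 871.46, 906.3]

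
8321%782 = 501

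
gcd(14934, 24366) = 786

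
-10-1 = -11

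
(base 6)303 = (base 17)69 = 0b1101111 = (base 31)3i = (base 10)111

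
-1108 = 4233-5341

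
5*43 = 215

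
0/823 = 0 = 0.00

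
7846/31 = 253 + 3/31 ≈ 253.10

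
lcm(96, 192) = 192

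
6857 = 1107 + 5750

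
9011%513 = 290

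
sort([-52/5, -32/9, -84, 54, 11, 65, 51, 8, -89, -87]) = [-89, -87, -84, -52/5, -32/9, 8, 11, 51, 54, 65]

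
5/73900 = 1/14780 ≈ 0.0000677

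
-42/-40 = 21/20 = 1.05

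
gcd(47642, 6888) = 574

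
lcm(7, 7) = 7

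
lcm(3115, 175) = 15575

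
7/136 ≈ 0.0515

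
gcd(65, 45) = 5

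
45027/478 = 94 + 95/478 ≈ 94.20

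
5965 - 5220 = 745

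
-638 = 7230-7868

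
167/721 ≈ 0.232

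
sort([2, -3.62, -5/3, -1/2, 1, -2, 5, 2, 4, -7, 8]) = [-7, -3.62, -2, -5/3, -1/2, 1, 2, 2, 4, 5, 8]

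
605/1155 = 11/21 ≈ 0.524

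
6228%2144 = 1940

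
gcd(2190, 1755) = 15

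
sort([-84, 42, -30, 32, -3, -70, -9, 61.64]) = [-84, -70, -30, -9, -3, 32, 42, 61.64]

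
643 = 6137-5494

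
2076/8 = 519/2 = 259.50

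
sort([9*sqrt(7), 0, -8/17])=[-8/17, 0, 9*sqrt(7)]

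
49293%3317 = 2855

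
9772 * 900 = 8794800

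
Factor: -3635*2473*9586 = -1*2^1*5^1*727^1*2473^1*4793^1 = -86171957030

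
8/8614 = 4/4307 ≈ 0.000929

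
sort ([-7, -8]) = [-8, -7]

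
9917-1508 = 8409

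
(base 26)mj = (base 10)591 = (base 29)kb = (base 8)1117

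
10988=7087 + 3901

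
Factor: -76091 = -1 * 76091^1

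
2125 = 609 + 1516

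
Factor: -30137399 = -1*30137399^1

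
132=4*33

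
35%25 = 10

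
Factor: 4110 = 2^1*3^1*5^1*137^1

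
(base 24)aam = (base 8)13606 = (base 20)f12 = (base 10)6022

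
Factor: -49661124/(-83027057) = 2^2 * 3^1 * 167^1 * 24781^1 * 83027057^(-1)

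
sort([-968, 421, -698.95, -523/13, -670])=[-968, -698.95, -670, -523/13, 421]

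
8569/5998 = 1 + 2571/5998 ≈ 1.43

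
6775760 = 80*84697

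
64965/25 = 2598 + 3/5 = 2598.60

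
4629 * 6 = 27774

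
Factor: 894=2^1*3^1*149^1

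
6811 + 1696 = 8507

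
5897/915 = 6 + 407/915≈6.44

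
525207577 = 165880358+359327219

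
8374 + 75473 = 83847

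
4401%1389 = 234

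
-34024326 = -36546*931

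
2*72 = 144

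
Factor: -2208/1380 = -1 * 2^3 * 5^(-1) = -8/5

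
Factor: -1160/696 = -1*3^(-1)*5^1 = -5/3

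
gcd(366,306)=6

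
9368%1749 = 623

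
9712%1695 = 1237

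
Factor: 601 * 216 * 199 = 2^3 * 3^3 * 199^1 * 601^1 = 25833384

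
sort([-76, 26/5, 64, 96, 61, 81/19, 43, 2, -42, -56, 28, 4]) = [-76, -56, -42, 2, 4, 81/19, 26/5, 28, 43, 61, 64, 96]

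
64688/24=2695 + 1/3 ≈ 2695.33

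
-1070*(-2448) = 2619360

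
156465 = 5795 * 27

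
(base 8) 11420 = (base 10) 4880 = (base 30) 5ck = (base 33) 4ft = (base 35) 3yf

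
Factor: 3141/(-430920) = -1*2^(-3)*3^(-2)*5^(-1)*7^(-1)*19^(-1)*349^1 = -349/47880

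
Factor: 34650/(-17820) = -1*2^(-1)*3^(-2)*5^1*7^1 = -35/18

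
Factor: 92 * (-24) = -1 * 2^5 * 3^1 * 23^1 = -2208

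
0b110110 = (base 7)105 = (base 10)54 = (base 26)22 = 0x36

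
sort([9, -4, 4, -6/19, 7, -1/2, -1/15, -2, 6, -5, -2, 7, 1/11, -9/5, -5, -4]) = [-5, -5, -4, -4, -2, -2, -9/5, -1/2, -6/19, -1/15, 1/11, 4, 6, 7, 7, 9]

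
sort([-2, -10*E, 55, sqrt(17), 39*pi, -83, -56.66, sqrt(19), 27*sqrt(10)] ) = [-83, -56.66, -10*E, -2, sqrt(17), sqrt(19), 55, 27*sqrt(10), 39*pi] 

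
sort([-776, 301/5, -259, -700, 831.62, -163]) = [-776, -700, -259, -163, 301/5, 831.62]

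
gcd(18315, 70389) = 99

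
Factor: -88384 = -1*2^6*1381^1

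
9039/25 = 361 + 14/25 = 361.56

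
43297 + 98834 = 142131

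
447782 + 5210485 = 5658267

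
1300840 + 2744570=4045410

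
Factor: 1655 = 5^1 * 331^1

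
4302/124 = 34 + 43/62 ≈ 34.69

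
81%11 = 4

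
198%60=18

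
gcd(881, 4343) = 1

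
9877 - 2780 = 7097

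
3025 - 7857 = -4832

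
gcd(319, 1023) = 11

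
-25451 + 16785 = -8666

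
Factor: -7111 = -1*13^1*547^1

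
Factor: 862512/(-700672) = -1 * 2^(-4) * 3^1 * 23^(-1) * 151^1 = -453/368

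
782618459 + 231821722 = 1014440181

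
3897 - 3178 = 719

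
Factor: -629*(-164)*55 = 2^2*5^1*11^1*17^1*37^1*41^1 = 5673580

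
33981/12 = 11327/4 = 2831.75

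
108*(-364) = -39312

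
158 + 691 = 849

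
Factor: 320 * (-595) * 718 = -1 * 2^7 * 5^2 * 7^1 * 17^1 * 359^1 = -136707200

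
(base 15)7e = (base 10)119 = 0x77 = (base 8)167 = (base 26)4f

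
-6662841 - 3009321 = -9672162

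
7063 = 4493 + 2570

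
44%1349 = 44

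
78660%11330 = 10680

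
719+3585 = 4304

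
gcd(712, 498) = 2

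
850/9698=425/4849 ≈ 0.0876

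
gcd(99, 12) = 3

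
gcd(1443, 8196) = 3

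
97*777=75369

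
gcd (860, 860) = 860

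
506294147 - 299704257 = 206589890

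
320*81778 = 26168960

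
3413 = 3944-531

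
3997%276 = 133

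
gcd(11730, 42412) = 46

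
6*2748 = 16488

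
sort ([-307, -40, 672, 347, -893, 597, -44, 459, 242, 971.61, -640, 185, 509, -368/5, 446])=[-893, -640, -307, -368/5, -44, -40, 185, 242, 347, 446, 459, 509, 597, 672, 971.61]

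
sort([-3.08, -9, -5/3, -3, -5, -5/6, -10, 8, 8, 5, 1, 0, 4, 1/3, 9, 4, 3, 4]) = [-10, -9, -5, -3.08, -3, -5/3, -5/6, 0, 1/3, 1, 3, 4, 4, 4, 5, 8, 8, 9]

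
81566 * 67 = 5464922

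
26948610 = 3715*7254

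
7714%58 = 0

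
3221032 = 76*42382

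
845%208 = 13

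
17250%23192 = 17250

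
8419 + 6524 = 14943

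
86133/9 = 28711/3 ≈ 9570.33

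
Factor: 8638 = 2^1 * 7^1 * 617^1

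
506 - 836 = -330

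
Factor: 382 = 2^1*191^1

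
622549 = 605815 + 16734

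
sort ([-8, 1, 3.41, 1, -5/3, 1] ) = [-8, -5/3, 1, 1, 1, 3.41] 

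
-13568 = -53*256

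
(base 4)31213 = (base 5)11441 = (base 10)871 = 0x367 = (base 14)463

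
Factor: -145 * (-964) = 2^2 * 5^1 * 29^1 * 241^1 = 139780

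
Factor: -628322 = -1*2^1*314161^1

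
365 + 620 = 985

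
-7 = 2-9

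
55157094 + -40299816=14857278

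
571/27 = 21 + 4/27 ≈ 21.15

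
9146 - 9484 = -338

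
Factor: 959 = 7^1*137^1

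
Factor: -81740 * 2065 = -1 * 2^2 * 5^2 * 7^1 * 59^1 * 61^1 * 67^1 = -168793100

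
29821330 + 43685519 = 73506849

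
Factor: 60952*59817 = 2^3*3^1*19^1*127^1*157^1*401^1 = 3645965784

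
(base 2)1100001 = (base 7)166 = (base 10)97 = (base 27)3g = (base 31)34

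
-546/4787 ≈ -0.114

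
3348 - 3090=258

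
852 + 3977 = 4829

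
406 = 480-74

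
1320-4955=-3635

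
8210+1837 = 10047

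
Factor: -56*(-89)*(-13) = -1*2^3*7^1*13^1*89^1 = -64792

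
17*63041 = 1071697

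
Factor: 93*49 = 3^1*7^2*31^1 = 4557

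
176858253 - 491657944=-314799691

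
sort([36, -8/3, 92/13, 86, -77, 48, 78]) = [-77, -8/3, 92/13, 36, 48, 78, 86]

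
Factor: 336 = 2^4*3^1*7^1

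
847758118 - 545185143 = 302572975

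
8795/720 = 1759/144 ≈ 12.22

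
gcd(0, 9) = 9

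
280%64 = 24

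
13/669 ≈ 0.0194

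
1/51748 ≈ 0.0000193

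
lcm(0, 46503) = 0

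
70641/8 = 8830 + 1/8≈8830.13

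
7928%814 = 602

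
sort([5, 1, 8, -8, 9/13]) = [-8, 9/13, 1, 5, 8]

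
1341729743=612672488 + 729057255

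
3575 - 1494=2081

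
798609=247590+551019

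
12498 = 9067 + 3431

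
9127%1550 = 1377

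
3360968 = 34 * 98852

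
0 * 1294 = 0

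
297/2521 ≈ 0.118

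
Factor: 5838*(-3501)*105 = -1*2^1*3^4*5^1*7^2*139^1*389^1 = -2146077990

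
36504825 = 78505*465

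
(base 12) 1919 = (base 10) 3045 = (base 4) 233211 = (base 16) be5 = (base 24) 56l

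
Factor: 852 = 2^2*3^1*71^1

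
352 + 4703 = 5055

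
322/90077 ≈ 0.00357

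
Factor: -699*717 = -1*3^2*233^1*239^1 = -501183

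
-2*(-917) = 1834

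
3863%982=917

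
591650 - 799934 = -208284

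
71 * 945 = 67095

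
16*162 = 2592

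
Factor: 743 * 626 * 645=2^1 * 3^1 * 5^1 * 43^1 * 313^1 * 743^1=300001110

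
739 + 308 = 1047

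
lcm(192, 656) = 7872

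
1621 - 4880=-3259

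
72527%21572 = 7811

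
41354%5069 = 802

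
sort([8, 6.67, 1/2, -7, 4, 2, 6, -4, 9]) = [-7, -4, 1/2, 2, 4, 6, 6.67, 8, 9]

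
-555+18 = -537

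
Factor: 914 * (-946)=-1 * 2^2 * 11^1 * 43^1 * 457^1=-864644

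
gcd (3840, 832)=64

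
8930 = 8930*1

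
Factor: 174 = 2^1 * 3^1 * 29^1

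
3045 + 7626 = 10671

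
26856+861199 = 888055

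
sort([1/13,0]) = [0,1/13]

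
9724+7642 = 17366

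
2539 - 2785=-246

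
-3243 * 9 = -29187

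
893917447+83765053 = 977682500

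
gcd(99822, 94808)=2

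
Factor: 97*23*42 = 2^1*3^1*7^1*23^1*97^1 = 93702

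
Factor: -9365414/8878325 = -1 * 2^1 * 5^(-2) * 107^(-1) * 613^1 * 3319^(-1) * 7639^1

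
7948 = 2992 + 4956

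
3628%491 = 191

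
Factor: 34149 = 3^1*11383^1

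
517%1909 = 517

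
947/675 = 1 + 272/675 ≈ 1.40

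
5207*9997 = 52054379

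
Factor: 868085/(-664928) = -1*2^(-5)*5^1*11^(-1)*1889^(-1)*173617^1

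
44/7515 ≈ 0.00585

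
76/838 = 38/419 ≈ 0.0907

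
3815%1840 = 135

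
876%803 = 73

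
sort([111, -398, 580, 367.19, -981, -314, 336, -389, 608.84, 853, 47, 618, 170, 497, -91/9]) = [-981, -398, -389, -314, -91/9, 47, 111, 170, 336, 367.19, 497, 580, 608.84, 618, 853]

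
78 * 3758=293124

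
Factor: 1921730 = 2^1*5^1*192173^1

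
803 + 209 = 1012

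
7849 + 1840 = 9689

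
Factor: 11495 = 5^1*11^2*19^1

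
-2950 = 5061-8011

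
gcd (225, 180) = 45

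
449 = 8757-8308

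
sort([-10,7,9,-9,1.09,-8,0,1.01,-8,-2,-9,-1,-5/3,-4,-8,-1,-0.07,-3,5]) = [-10,-9,-9,-8,-8,-8,-4,-3,-2,-5/3,-1,-1,-0.07,0,1.01,1.09,5,7,9]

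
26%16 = 10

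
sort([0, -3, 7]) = [-3, 0, 7]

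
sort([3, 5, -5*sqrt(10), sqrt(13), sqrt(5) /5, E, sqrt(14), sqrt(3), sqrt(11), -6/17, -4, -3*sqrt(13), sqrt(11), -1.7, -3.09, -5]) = [-5*sqrt(10), -3*sqrt(13), -5, -4, -3.09, -1.7, -6/17, sqrt(5) /5, sqrt(3), E, 3, sqrt(11), sqrt(11), sqrt(13), sqrt(14), 5]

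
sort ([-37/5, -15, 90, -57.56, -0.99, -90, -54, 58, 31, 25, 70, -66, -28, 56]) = [-90, -66, -57.56, -54, -28, -15, -37/5, -0.99, 25, 31, 56, 58, 70, 90]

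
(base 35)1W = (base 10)67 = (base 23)2L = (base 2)1000011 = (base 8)103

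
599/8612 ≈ 0.0696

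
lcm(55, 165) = 165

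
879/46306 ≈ 0.0190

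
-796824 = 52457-849281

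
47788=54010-6222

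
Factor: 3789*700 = 2^2*3^2*5^2*7^1*421^1 = 2652300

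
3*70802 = 212406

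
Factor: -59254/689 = -1*2^1*43^1 = -86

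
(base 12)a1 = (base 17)72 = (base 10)121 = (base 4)1321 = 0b1111001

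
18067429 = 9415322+8652107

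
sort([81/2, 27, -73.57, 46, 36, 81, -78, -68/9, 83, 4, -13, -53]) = [-78, -73.57, -53, -13, -68/9, 4, 27, 36, 81/2, 46, 81, 83]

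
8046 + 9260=17306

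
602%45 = 17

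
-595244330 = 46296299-641540629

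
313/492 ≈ 0.636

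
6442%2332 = 1778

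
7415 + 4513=11928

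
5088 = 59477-54389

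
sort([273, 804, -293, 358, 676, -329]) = [-329, -293, 273, 358, 676, 804]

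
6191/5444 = 1 + 747/5444 ≈ 1.14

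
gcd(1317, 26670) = 3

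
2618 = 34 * 77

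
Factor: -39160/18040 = -1*41^(-1)*89^1 = -89/41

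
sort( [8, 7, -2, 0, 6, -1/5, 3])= [-2, -1/5, 0, 3, 6, 7, 8]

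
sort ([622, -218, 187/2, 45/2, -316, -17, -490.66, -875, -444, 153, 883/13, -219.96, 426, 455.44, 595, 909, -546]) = [-875, -546, -490.66, -444, -316, -219.96, -218, -17, 45/2, 883/13, 187/2, 153, 426, 455.44, 595, 622, 909]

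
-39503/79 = -500 - 3/79 ≈ -500.04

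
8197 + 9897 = 18094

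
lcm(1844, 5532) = 5532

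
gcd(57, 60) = 3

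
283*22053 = 6240999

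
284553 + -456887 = -172334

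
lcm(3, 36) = 36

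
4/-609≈-0.00657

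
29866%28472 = 1394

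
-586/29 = -20 - 6/29 ≈ -20.21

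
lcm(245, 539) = 2695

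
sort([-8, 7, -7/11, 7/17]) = [-8, -7/11, 7/17, 7]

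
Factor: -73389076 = -1*2^2*191^1*96059^1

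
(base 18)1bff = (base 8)22721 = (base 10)9681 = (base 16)25d1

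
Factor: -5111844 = -1 * 2^2 * 3^1 * 425987^1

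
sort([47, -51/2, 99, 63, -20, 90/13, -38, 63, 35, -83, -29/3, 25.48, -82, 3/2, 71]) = [-83, -82, -38, -51/2, -20, -29/3, 3/2, 90/13, 25.48, 35, 47, 63, 63, 71, 99]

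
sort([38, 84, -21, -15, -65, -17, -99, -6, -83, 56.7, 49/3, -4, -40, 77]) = [-99, -83, -65, -40, -21, -17, -15, -6, -4, 49/3, 38, 56.7, 77, 84]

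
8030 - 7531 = 499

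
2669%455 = 394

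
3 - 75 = -72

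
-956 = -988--32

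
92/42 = 46/21 ≈ 2.19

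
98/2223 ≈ 0.0441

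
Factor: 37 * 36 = 2^2 * 3^2 * 37^1 = 1332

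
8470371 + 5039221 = 13509592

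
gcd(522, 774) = 18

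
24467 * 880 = 21530960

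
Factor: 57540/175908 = 5^1*7^1*107^(-1) = 35/107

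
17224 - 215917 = -198693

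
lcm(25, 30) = 150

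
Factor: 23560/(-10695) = -1 * 2^3 * 3^(-1) * 19^1 * 23^(-1) = -152/69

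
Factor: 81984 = 2^6*3^1*7^1*61^1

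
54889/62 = 885 + 19/62 ≈ 885.31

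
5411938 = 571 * 9478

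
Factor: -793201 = -1 * 23^1 * 34487^1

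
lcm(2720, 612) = 24480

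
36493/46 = 793+15/46 ≈ 793.33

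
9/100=0.09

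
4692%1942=808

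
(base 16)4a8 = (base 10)1192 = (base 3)1122011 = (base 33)134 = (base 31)17e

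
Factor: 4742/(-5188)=-1*2^(-1)*1297^(-1)*2371^1=-2371/2594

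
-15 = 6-21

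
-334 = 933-1267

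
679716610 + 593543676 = 1273260286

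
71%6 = 5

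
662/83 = 7 + 81/83 ≈ 7.98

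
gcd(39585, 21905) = 65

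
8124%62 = 2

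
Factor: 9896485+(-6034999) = 2^1 * 3^3 * 43^1 * 1663^1 = 3861486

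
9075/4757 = 1 + 4318/4757 ≈ 1.91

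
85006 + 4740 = 89746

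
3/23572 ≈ 0.000127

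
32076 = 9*3564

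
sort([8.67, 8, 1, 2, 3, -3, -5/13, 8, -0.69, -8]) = [-8, -3, -0.69, -5/13, 1, 2, 3, 8, 8, 8.67]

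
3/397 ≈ 0.00756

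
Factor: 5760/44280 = 2^4 * 3^ (-1) * 41^ (-1) = 16/123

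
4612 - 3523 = 1089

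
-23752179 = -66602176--42849997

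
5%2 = 1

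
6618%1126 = 988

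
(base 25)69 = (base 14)b5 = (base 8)237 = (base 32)4v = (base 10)159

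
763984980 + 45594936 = 809579916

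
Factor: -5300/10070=-1 * 2^1 * 5^1 * 19^(-1)=-10/19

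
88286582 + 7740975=96027557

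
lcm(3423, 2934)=20538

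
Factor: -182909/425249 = -1*11^(-1)*67^(-1)*317^1 = -317/737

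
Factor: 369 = 3^2*41^1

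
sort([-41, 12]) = [-41, 12]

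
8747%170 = 77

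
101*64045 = 6468545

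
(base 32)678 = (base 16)18e8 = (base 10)6376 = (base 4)1203220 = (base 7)24406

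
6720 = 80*84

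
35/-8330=-1/238 ≈ -0.00420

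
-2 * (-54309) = 108618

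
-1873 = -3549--1676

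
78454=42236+36218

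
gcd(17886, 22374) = 66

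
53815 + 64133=117948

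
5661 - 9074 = -3413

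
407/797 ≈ 0.511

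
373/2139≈0.174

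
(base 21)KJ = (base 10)439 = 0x1B7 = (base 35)CJ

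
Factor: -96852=-1*2^2*3^1*7^1*1153^1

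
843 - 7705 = -6862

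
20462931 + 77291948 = 97754879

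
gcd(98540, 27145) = 5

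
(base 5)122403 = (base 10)4728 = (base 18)eac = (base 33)4b9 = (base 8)11170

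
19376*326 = 6316576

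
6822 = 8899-2077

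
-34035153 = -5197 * 6549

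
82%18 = 10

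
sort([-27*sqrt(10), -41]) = [-27*sqrt(10), -41]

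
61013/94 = 649 + 7/94 ≈ 649.07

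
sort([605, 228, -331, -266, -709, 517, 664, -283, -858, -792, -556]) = [-858, -792, -709, -556, -331, -283, -266, 228, 517, 605, 664]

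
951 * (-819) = -778869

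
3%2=1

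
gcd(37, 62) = 1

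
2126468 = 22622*94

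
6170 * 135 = 832950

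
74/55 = 1 + 19/55 ≈ 1.35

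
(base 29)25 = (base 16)3f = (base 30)23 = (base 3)2100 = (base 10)63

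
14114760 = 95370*148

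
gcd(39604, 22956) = 4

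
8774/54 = 162 + 13/27≈162.48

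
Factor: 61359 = 3^1*113^1*181^1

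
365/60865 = 73/12173≈0.00600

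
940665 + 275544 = 1216209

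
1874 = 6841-4967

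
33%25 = 8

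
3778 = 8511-4733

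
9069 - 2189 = 6880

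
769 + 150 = 919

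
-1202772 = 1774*(-678)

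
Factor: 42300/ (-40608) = -1*2^ (-3)*3^ (-1)*5^2 = -25/24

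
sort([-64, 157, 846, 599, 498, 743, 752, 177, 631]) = [-64, 157, 177, 498, 599, 631, 743, 752, 846]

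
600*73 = 43800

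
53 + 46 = 99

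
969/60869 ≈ 0.0159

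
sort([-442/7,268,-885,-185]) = [-885,-185,-442/7,268]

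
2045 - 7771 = -5726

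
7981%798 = 1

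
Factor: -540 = -1 * 2^2 * 3^3 * 5^1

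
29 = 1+28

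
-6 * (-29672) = 178032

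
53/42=1 + 11/42 ≈ 1.26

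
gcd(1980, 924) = 132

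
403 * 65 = 26195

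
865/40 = 21 + 5/8 ≈ 21.63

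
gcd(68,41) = 1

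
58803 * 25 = 1470075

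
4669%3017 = 1652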